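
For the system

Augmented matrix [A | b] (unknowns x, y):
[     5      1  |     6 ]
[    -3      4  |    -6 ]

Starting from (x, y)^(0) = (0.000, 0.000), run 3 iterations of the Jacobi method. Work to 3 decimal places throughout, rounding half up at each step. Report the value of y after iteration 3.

Iteration 1:
  x = (6 - (1)·0.000) / (5) = 1.200
  y = (-6 - (-3)·0.000) / (4) = -1.500
Iteration 2:
  x = (6 - (1)·-1.500) / (5) = 1.500
  y = (-6 - (-3)·1.200) / (4) = -0.600
Iteration 3:
  x = (6 - (1)·-0.600) / (5) = 1.320
  y = (-6 - (-3)·1.500) / (4) = -0.375

-0.375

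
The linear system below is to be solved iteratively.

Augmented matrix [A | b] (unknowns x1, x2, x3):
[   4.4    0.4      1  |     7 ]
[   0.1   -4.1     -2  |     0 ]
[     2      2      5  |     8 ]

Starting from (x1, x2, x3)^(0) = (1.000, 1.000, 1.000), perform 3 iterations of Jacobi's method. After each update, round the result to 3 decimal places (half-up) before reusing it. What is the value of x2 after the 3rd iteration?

Iteration 1:
  x1 = (7 - (0.4)·1.000 - (1)·1.000) / (4.4) = 1.273
  x2 = (0 - (0.1)·1.000 - (-2)·1.000) / (-4.1) = -0.463
  x3 = (8 - (2)·1.000 - (2)·1.000) / (5) = 0.800
Iteration 2:
  x1 = (7 - (0.4)·-0.463 - (1)·0.800) / (4.4) = 1.451
  x2 = (0 - (0.1)·1.273 - (-2)·0.800) / (-4.1) = -0.359
  x3 = (8 - (2)·1.273 - (2)·-0.463) / (5) = 1.276
Iteration 3:
  x1 = (7 - (0.4)·-0.359 - (1)·1.276) / (4.4) = 1.334
  x2 = (0 - (0.1)·1.451 - (-2)·1.276) / (-4.1) = -0.587
  x3 = (8 - (2)·1.451 - (2)·-0.359) / (5) = 1.163

-0.587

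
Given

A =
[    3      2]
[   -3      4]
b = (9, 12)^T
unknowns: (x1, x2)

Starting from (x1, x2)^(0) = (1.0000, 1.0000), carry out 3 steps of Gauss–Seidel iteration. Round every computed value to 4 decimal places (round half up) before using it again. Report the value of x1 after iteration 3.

Iteration 1:
  x1 = (9 - (2)·1.0000) / (3) = 2.3333
  x2 = (12 - (-3)·2.3333) / (4) = 4.7500
Iteration 2:
  x1 = (9 - (2)·4.7500) / (3) = -0.1667
  x2 = (12 - (-3)·-0.1667) / (4) = 2.8750
Iteration 3:
  x1 = (9 - (2)·2.8750) / (3) = 1.0833
  x2 = (12 - (-3)·1.0833) / (4) = 3.8125

1.0833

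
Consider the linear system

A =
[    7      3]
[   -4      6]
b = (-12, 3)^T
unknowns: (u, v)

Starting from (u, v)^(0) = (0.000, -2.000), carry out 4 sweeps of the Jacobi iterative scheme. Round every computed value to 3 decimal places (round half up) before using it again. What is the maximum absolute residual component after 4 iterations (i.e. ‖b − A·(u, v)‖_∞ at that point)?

Iteration 1:
  u = (-12 - (3)·-2.000) / (7) = -0.857
  v = (3 - (-4)·0.000) / (6) = 0.500
Iteration 2:
  u = (-12 - (3)·0.500) / (7) = -1.929
  v = (3 - (-4)·-0.857) / (6) = -0.071
Iteration 3:
  u = (-12 - (3)·-0.071) / (7) = -1.684
  v = (3 - (-4)·-1.929) / (6) = -0.786
Iteration 4:
  u = (-12 - (3)·-0.786) / (7) = -1.377
  v = (3 - (-4)·-1.684) / (6) = -0.623
Residual b − A·x = (-0.492, 1.230); ∞-norm = 1.230

1.230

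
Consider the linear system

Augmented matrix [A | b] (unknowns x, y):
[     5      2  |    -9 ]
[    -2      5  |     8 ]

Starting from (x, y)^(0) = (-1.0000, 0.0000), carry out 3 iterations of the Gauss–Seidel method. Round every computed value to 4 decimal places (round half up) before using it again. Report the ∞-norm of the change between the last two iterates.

Iteration 1:
  x = (-9 - (2)·0.0000) / (5) = -1.8000
  y = (8 - (-2)·-1.8000) / (5) = 0.8800
Iteration 2:
  x = (-9 - (2)·0.8800) / (5) = -2.1520
  y = (8 - (-2)·-2.1520) / (5) = 0.7392
Iteration 3:
  x = (-9 - (2)·0.7392) / (5) = -2.0957
  y = (8 - (-2)·-2.0957) / (5) = 0.7617
Change: (0.0563, 0.0225) → max |·| = 0.0563

0.0563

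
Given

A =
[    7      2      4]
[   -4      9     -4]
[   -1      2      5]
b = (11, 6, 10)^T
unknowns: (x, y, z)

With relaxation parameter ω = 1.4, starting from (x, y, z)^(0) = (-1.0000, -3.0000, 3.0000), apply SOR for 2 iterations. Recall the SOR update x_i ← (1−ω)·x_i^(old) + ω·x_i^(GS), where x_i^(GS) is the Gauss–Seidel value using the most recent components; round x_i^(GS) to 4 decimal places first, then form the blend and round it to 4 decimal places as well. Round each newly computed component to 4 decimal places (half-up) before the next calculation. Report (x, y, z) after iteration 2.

(0.2801, -1.2987, 3.9000)

Iteration 1:
  x: GS value = (11 - (2)·-3.0000 - (4)·3.0000) / (7) = 0.7143;  x ← (1−ω)·-1.0000 + ω·0.7143 = 1.4000
  y: GS value = (6 - (-4)·1.4000 - (-4)·3.0000) / (9) = 2.6222;  y ← (1−ω)·-3.0000 + ω·2.6222 = 4.8711
  z: GS value = (10 - (-1)·1.4000 - (2)·4.8711) / (5) = 0.3316;  z ← (1−ω)·3.0000 + ω·0.3316 = -0.7358
Iteration 2:
  x: GS value = (11 - (2)·4.8711 - (4)·-0.7358) / (7) = 0.6001;  x ← (1−ω)·1.4000 + ω·0.6001 = 0.2801
  y: GS value = (6 - (-4)·0.2801 - (-4)·-0.7358) / (9) = 0.4641;  y ← (1−ω)·4.8711 + ω·0.4641 = -1.2987
  z: GS value = (10 - (-1)·0.2801 - (2)·-1.2987) / (5) = 2.5755;  z ← (1−ω)·-0.7358 + ω·2.5755 = 3.9000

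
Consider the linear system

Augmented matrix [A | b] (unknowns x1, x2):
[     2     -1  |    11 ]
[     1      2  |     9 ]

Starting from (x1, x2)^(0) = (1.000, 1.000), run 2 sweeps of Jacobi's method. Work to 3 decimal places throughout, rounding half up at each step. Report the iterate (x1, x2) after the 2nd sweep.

(7.500, 1.500)

Iteration 1:
  x1 = (11 - (-1)·1.000) / (2) = 6.000
  x2 = (9 - (1)·1.000) / (2) = 4.000
Iteration 2:
  x1 = (11 - (-1)·4.000) / (2) = 7.500
  x2 = (9 - (1)·6.000) / (2) = 1.500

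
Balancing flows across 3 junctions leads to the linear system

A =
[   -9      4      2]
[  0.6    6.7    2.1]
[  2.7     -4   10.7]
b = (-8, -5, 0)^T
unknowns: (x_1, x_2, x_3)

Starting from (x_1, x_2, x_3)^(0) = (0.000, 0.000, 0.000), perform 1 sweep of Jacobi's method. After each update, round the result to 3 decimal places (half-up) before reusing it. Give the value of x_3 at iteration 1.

0.000

Iteration 1:
  x_1 = (-8 - (4)·0.000 - (2)·0.000) / (-9) = 0.889
  x_2 = (-5 - (0.6)·0.000 - (2.1)·0.000) / (6.7) = -0.746
  x_3 = (0 - (2.7)·0.000 - (-4)·0.000) / (10.7) = 0.000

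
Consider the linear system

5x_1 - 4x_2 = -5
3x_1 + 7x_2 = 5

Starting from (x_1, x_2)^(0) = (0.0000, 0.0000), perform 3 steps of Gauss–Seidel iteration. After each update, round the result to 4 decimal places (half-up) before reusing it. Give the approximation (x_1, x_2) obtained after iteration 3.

(-0.3992, 0.8854)

Iteration 1:
  x_1 = (-5 - (-4)·0.0000) / (5) = -1.0000
  x_2 = (5 - (3)·-1.0000) / (7) = 1.1429
Iteration 2:
  x_1 = (-5 - (-4)·1.1429) / (5) = -0.0857
  x_2 = (5 - (3)·-0.0857) / (7) = 0.7510
Iteration 3:
  x_1 = (-5 - (-4)·0.7510) / (5) = -0.3992
  x_2 = (5 - (3)·-0.3992) / (7) = 0.8854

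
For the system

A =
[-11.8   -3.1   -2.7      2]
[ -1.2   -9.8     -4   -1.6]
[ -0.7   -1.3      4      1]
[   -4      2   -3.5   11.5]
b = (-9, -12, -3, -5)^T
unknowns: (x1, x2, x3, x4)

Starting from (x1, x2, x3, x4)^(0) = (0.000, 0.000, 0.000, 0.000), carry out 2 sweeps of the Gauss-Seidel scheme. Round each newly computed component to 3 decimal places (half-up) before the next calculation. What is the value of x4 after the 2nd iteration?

-0.551

Iteration 1:
  x1 = (-9 - (-3.1)·0.000 - (-2.7)·0.000 - (2)·0.000) / (-11.8) = 0.763
  x2 = (-12 - (-1.2)·0.763 - (-4)·0.000 - (-1.6)·0.000) / (-9.8) = 1.131
  x3 = (-3 - (-0.7)·0.763 - (-1.3)·1.131 - (1)·0.000) / (4) = -0.249
  x4 = (-5 - (-4)·0.763 - (2)·1.131 - (-3.5)·-0.249) / (11.5) = -0.442
Iteration 2:
  x1 = (-9 - (-3.1)·1.131 - (-2.7)·-0.249 - (2)·-0.442) / (-11.8) = 0.448
  x2 = (-12 - (-1.2)·0.448 - (-4)·-0.249 - (-1.6)·-0.442) / (-9.8) = 1.343
  x3 = (-3 - (-0.7)·0.448 - (-1.3)·1.343 - (1)·-0.442) / (4) = -0.125
  x4 = (-5 - (-4)·0.448 - (2)·1.343 - (-3.5)·-0.125) / (11.5) = -0.551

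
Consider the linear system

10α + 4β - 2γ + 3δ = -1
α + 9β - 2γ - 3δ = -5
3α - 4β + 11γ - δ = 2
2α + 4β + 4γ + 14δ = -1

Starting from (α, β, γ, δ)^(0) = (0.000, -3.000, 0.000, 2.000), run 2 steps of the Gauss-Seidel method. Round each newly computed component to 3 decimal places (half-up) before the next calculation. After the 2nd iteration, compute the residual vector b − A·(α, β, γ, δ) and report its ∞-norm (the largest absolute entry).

0.928

Iteration 1:
  α = (-1 - (4)·-3.000 - (-2)·0.000 - (3)·2.000) / (10) = 0.500
  β = (-5 - (1)·0.500 - (-2)·0.000 - (-3)·2.000) / (9) = 0.056
  γ = (2 - (3)·0.500 - (-4)·0.056 - (-1)·2.000) / (11) = 0.248
  δ = (-1 - (2)·0.500 - (4)·0.056 - (4)·0.248) / (14) = -0.230
Iteration 2:
  α = (-1 - (4)·0.056 - (-2)·0.248 - (3)·-0.230) / (10) = -0.004
  β = (-5 - (1)·-0.004 - (-2)·0.248 - (-3)·-0.230) / (9) = -0.577
  γ = (2 - (3)·-0.004 - (-4)·-0.577 - (-1)·-0.230) / (11) = -0.048
  δ = (-1 - (2)·-0.004 - (4)·-0.577 - (4)·-0.048) / (14) = 0.108
Residual b − A·x = (0.928, 0.425, 0.340, -0.004); ∞-norm = 0.928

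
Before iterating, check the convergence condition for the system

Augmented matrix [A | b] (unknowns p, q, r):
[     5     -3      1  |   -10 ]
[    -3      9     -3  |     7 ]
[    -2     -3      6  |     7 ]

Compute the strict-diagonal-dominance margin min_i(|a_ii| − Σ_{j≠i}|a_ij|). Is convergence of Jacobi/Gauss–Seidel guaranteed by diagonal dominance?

row 1: |5| − (3+1) = 1
row 2: |9| − (3+3) = 3
row 3: |6| − (2+3) = 1
minimum over rows = 1 → strictly diagonally dominant (convergence guaranteed)

1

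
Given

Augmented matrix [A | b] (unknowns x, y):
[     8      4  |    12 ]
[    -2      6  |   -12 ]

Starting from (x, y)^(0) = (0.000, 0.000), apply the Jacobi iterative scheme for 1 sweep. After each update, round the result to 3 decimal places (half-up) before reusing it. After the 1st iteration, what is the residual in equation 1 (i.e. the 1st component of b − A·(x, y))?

8.000

Iteration 1:
  x = (12 - (4)·0.000) / (8) = 1.500
  y = (-12 - (-2)·0.000) / (6) = -2.000
Residual b − A·x = (8.000, 3.000)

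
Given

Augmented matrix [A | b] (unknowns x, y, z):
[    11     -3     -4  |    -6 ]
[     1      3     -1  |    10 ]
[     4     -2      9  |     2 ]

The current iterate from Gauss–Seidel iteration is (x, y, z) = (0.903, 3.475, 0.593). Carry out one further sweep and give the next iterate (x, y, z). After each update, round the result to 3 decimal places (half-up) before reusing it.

(0.618, 3.325, 0.686)

One sweep:
  x = (-6 - (-3)·3.475 - (-4)·0.593) / (11) = 0.618
  y = (10 - (1)·0.618 - (-1)·0.593) / (3) = 3.325
  z = (2 - (4)·0.618 - (-2)·3.325) / (9) = 0.686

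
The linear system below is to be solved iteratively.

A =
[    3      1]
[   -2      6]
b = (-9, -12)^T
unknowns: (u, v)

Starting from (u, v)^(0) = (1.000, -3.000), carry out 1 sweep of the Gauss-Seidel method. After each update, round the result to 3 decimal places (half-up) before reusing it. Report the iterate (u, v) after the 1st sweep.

(-2.000, -2.667)

Iteration 1:
  u = (-9 - (1)·-3.000) / (3) = -2.000
  v = (-12 - (-2)·-2.000) / (6) = -2.667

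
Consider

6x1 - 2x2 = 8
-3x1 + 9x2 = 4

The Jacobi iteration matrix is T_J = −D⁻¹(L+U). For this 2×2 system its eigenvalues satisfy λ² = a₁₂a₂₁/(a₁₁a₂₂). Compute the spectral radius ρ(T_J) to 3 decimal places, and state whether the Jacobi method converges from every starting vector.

a₁₂a₂₁/(a₁₁a₂₂) = (-2)·(-3) / ((6)·(9)) = 0.111111
ρ = √|0.111111| = √0.111111 = 0.333
ρ < 1, so Jacobi converges

0.333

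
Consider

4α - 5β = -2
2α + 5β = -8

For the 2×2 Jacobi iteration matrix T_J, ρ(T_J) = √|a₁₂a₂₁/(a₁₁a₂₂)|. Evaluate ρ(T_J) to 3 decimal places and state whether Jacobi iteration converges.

a₁₂a₂₁/(a₁₁a₂₂) = (-5)·(2) / ((4)·(5)) = -0.500000
ρ = √|-0.500000| = √0.500000 = 0.707
ρ < 1, so Jacobi converges

0.707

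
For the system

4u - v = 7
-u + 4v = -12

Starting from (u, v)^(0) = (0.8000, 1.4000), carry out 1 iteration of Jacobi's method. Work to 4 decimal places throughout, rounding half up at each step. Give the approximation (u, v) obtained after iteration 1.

Iteration 1:
  u = (7 - (-1)·1.4000) / (4) = 2.1000
  v = (-12 - (-1)·0.8000) / (4) = -2.8000

(2.1000, -2.8000)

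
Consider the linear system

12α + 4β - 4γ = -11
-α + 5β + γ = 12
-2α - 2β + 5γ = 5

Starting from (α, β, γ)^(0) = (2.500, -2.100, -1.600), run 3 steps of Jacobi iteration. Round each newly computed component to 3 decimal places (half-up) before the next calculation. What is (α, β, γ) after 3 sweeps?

(-0.927, 1.682, 1.166)

Iteration 1:
  α = (-11 - (4)·-2.100 - (-4)·-1.600) / (12) = -0.750
  β = (12 - (-1)·2.500 - (1)·-1.600) / (5) = 3.220
  γ = (5 - (-2)·2.500 - (-2)·-2.100) / (5) = 1.160
Iteration 2:
  α = (-11 - (4)·3.220 - (-4)·1.160) / (12) = -1.603
  β = (12 - (-1)·-0.750 - (1)·1.160) / (5) = 2.018
  γ = (5 - (-2)·-0.750 - (-2)·3.220) / (5) = 1.988
Iteration 3:
  α = (-11 - (4)·2.018 - (-4)·1.988) / (12) = -0.927
  β = (12 - (-1)·-1.603 - (1)·1.988) / (5) = 1.682
  γ = (5 - (-2)·-1.603 - (-2)·2.018) / (5) = 1.166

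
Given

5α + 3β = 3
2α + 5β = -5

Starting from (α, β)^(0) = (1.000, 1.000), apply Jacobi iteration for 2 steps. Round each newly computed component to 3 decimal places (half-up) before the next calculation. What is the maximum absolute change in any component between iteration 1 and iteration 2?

Iteration 1:
  α = (3 - (3)·1.000) / (5) = 0.000
  β = (-5 - (2)·1.000) / (5) = -1.400
Iteration 2:
  α = (3 - (3)·-1.400) / (5) = 1.440
  β = (-5 - (2)·0.000) / (5) = -1.000
Change: (1.440, 0.400) → max |·| = 1.440

1.440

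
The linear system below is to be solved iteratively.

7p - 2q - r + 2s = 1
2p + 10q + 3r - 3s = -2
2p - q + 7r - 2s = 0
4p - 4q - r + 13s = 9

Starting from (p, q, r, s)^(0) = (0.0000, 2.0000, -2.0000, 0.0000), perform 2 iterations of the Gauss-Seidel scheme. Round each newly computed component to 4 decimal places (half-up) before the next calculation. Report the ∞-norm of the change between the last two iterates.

0.3931

Iteration 1:
  p = (1 - (-2)·2.0000 - (-1)·-2.0000 - (2)·0.0000) / (7) = 0.4286
  q = (-2 - (2)·0.4286 - (3)·-2.0000 - (-3)·0.0000) / (10) = 0.3143
  r = (0 - (2)·0.4286 - (-1)·0.3143 - (-2)·0.0000) / (7) = -0.0776
  s = (9 - (4)·0.4286 - (-4)·0.3143 - (-1)·-0.0776) / (13) = 0.6512
Iteration 2:
  p = (1 - (-2)·0.3143 - (-1)·-0.0776 - (2)·0.6512) / (7) = 0.0355
  q = (-2 - (2)·0.0355 - (3)·-0.0776 - (-3)·0.6512) / (10) = 0.0115
  r = (0 - (2)·0.0355 - (-1)·0.0115 - (-2)·0.6512) / (7) = 0.1776
  s = (9 - (4)·0.0355 - (-4)·0.0115 - (-1)·0.1776) / (13) = 0.6986
Change: (-0.3931, -0.3028, 0.2552, 0.0474) → max |·| = 0.3931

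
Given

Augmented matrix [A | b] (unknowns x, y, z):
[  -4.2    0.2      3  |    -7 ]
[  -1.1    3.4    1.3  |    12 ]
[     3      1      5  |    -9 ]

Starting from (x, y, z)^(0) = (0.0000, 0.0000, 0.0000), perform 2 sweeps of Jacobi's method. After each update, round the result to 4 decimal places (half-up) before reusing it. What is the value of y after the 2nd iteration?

4.7569

Iteration 1:
  x = (-7 - (0.2)·0.0000 - (3)·0.0000) / (-4.2) = 1.6667
  y = (12 - (-1.1)·0.0000 - (1.3)·0.0000) / (3.4) = 3.5294
  z = (-9 - (3)·0.0000 - (1)·0.0000) / (5) = -1.8000
Iteration 2:
  x = (-7 - (0.2)·3.5294 - (3)·-1.8000) / (-4.2) = 0.5490
  y = (12 - (-1.1)·1.6667 - (1.3)·-1.8000) / (3.4) = 4.7569
  z = (-9 - (3)·1.6667 - (1)·3.5294) / (5) = -3.5059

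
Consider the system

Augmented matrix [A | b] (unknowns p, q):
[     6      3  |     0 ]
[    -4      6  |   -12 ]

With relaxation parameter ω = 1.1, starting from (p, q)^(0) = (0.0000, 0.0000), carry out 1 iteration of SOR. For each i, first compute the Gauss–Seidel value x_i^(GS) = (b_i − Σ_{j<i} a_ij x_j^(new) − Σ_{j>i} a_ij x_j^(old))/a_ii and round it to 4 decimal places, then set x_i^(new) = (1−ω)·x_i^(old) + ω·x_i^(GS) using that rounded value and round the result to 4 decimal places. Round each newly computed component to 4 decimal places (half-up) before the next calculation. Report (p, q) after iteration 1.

Iteration 1:
  p: GS value = (0 - (3)·0.0000) / (6) = 0.0000;  p ← (1−ω)·0.0000 + ω·0.0000 = 0.0000
  q: GS value = (-12 - (-4)·0.0000) / (6) = -2.0000;  q ← (1−ω)·0.0000 + ω·-2.0000 = -2.2000

(0.0000, -2.2000)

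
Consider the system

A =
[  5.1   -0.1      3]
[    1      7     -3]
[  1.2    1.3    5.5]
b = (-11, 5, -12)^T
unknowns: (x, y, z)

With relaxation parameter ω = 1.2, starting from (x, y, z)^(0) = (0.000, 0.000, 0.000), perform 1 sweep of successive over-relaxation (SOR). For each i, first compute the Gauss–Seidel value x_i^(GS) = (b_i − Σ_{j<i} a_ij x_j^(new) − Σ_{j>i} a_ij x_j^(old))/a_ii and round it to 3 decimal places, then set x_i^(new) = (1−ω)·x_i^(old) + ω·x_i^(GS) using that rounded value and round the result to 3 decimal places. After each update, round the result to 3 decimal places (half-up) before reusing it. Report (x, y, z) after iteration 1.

(-2.588, 1.301, -2.310)

Iteration 1:
  x: GS value = (-11 - (-0.1)·0.000 - (3)·0.000) / (5.1) = -2.157;  x ← (1−ω)·0.000 + ω·-2.157 = -2.588
  y: GS value = (5 - (1)·-2.588 - (-3)·0.000) / (7) = 1.084;  y ← (1−ω)·0.000 + ω·1.084 = 1.301
  z: GS value = (-12 - (1.2)·-2.588 - (1.3)·1.301) / (5.5) = -1.925;  z ← (1−ω)·0.000 + ω·-1.925 = -2.310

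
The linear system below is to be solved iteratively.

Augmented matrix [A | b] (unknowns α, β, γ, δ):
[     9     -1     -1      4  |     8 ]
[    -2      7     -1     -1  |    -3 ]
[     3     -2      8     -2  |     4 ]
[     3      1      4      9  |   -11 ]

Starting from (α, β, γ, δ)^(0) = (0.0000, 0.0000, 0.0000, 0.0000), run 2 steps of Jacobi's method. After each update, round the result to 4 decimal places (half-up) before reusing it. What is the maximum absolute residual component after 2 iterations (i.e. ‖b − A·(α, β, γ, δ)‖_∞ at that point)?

2.2938

Iteration 1:
  α = (8 - (-1)·0.0000 - (-1)·0.0000 - (4)·0.0000) / (9) = 0.8889
  β = (-3 - (-2)·0.0000 - (-1)·0.0000 - (-1)·0.0000) / (7) = -0.4286
  γ = (4 - (3)·0.0000 - (-2)·0.0000 - (-2)·0.0000) / (8) = 0.5000
  δ = (-11 - (3)·0.0000 - (1)·0.0000 - (4)·0.0000) / (9) = -1.2222
Iteration 2:
  α = (8 - (-1)·-0.4286 - (-1)·0.5000 - (4)·-1.2222) / (9) = 1.4400
  β = (-3 - (-2)·0.8889 - (-1)·0.5000 - (-1)·-1.2222) / (7) = -0.2778
  γ = (4 - (3)·0.8889 - (-2)·-0.4286 - (-2)·-1.2222) / (8) = -0.2460
  δ = (-11 - (3)·0.8889 - (1)·-0.4286 - (4)·0.5000) / (9) = -1.6931
Residual b − A·x = (1.2886, -0.1145, -2.2938, 1.1797); ∞-norm = 2.2938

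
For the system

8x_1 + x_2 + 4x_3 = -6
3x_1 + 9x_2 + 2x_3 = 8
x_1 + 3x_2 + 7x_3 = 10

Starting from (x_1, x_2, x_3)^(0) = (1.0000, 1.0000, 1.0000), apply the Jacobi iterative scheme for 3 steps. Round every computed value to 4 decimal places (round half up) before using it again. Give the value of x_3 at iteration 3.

1.1071

Iteration 1:
  x_1 = (-6 - (1)·1.0000 - (4)·1.0000) / (8) = -1.3750
  x_2 = (8 - (3)·1.0000 - (2)·1.0000) / (9) = 0.3333
  x_3 = (10 - (1)·1.0000 - (3)·1.0000) / (7) = 0.8571
Iteration 2:
  x_1 = (-6 - (1)·0.3333 - (4)·0.8571) / (8) = -1.2202
  x_2 = (8 - (3)·-1.3750 - (2)·0.8571) / (9) = 1.1568
  x_3 = (10 - (1)·-1.3750 - (3)·0.3333) / (7) = 1.4822
Iteration 3:
  x_1 = (-6 - (1)·1.1568 - (4)·1.4822) / (8) = -1.6357
  x_2 = (8 - (3)·-1.2202 - (2)·1.4822) / (9) = 0.9662
  x_3 = (10 - (1)·-1.2202 - (3)·1.1568) / (7) = 1.1071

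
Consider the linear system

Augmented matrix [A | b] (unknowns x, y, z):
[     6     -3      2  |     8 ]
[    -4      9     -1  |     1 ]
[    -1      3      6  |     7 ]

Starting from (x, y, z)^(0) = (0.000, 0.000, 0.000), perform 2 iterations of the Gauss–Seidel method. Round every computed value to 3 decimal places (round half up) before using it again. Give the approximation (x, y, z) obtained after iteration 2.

Iteration 1:
  x = (8 - (-3)·0.000 - (2)·0.000) / (6) = 1.333
  y = (1 - (-4)·1.333 - (-1)·0.000) / (9) = 0.704
  z = (7 - (-1)·1.333 - (3)·0.704) / (6) = 1.037
Iteration 2:
  x = (8 - (-3)·0.704 - (2)·1.037) / (6) = 1.340
  y = (1 - (-4)·1.340 - (-1)·1.037) / (9) = 0.822
  z = (7 - (-1)·1.340 - (3)·0.822) / (6) = 0.979

(1.340, 0.822, 0.979)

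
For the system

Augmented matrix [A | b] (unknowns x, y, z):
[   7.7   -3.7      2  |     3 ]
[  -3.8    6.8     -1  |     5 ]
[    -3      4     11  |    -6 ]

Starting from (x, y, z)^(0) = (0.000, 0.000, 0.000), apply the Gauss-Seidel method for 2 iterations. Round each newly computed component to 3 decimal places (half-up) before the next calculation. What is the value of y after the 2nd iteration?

Iteration 1:
  x = (3 - (-3.7)·0.000 - (2)·0.000) / (7.7) = 0.390
  y = (5 - (-3.8)·0.390 - (-1)·0.000) / (6.8) = 0.953
  z = (-6 - (-3)·0.390 - (4)·0.953) / (11) = -0.786
Iteration 2:
  x = (3 - (-3.7)·0.953 - (2)·-0.786) / (7.7) = 1.052
  y = (5 - (-3.8)·1.052 - (-1)·-0.786) / (6.8) = 1.208
  z = (-6 - (-3)·1.052 - (4)·1.208) / (11) = -0.698

1.208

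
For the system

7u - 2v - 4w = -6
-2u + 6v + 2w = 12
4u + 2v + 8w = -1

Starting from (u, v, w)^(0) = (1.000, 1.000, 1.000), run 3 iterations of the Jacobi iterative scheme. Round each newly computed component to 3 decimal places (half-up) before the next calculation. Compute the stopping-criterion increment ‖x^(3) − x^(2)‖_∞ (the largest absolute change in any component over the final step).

Iteration 1:
  u = (-6 - (-2)·1.000 - (-4)·1.000) / (7) = 0.000
  v = (12 - (-2)·1.000 - (2)·1.000) / (6) = 2.000
  w = (-1 - (4)·1.000 - (2)·1.000) / (8) = -0.875
Iteration 2:
  u = (-6 - (-2)·2.000 - (-4)·-0.875) / (7) = -0.786
  v = (12 - (-2)·0.000 - (2)·-0.875) / (6) = 2.292
  w = (-1 - (4)·0.000 - (2)·2.000) / (8) = -0.625
Iteration 3:
  u = (-6 - (-2)·2.292 - (-4)·-0.625) / (7) = -0.559
  v = (12 - (-2)·-0.786 - (2)·-0.625) / (6) = 1.946
  w = (-1 - (4)·-0.786 - (2)·2.292) / (8) = -0.305
Change: (0.227, -0.346, 0.320) → max |·| = 0.346

0.346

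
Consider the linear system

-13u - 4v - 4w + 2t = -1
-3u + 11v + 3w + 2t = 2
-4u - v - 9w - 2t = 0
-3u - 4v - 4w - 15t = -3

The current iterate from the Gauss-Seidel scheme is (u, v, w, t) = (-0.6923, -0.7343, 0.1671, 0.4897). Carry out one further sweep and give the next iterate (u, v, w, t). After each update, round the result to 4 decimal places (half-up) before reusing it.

One sweep:
  u = (-1 - (-4)·-0.7343 - (-4)·0.1671 - (2)·0.4897) / (-13) = 0.3268
  v = (2 - (-3)·0.3268 - (3)·0.1671 - (2)·0.4897) / (11) = 0.1363
  w = (0 - (-4)·0.3268 - (-1)·0.1363 - (-2)·0.4897) / (-9) = -0.2692
  t = (-3 - (-3)·0.3268 - (-4)·0.1363 - (-4)·-0.2692) / (-15) = 0.1701

(0.3268, 0.1363, -0.2692, 0.1701)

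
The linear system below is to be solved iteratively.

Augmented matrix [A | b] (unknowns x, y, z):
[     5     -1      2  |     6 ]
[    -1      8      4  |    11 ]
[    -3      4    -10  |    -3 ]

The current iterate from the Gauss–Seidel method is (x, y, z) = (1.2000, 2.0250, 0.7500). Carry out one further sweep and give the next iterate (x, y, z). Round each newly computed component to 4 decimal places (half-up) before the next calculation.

(1.3050, 1.1631, 0.3737)

One sweep:
  x = (6 - (-1)·2.0250 - (2)·0.7500) / (5) = 1.3050
  y = (11 - (-1)·1.3050 - (4)·0.7500) / (8) = 1.1631
  z = (-3 - (-3)·1.3050 - (4)·1.1631) / (-10) = 0.3737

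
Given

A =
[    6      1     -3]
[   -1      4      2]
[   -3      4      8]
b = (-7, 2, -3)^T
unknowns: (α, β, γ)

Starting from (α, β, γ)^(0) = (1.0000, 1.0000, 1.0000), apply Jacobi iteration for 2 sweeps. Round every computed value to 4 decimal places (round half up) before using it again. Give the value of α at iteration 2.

-1.4583

Iteration 1:
  α = (-7 - (1)·1.0000 - (-3)·1.0000) / (6) = -0.8333
  β = (2 - (-1)·1.0000 - (2)·1.0000) / (4) = 0.2500
  γ = (-3 - (-3)·1.0000 - (4)·1.0000) / (8) = -0.5000
Iteration 2:
  α = (-7 - (1)·0.2500 - (-3)·-0.5000) / (6) = -1.4583
  β = (2 - (-1)·-0.8333 - (2)·-0.5000) / (4) = 0.5417
  γ = (-3 - (-3)·-0.8333 - (4)·0.2500) / (8) = -0.8125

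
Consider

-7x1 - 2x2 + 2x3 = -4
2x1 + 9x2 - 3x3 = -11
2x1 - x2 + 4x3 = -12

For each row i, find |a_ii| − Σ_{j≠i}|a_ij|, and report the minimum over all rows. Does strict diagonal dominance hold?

row 1: |-7| − (2+2) = 3
row 2: |9| − (2+3) = 4
row 3: |4| − (2+1) = 1
minimum over rows = 1 → strictly diagonally dominant (convergence guaranteed)

1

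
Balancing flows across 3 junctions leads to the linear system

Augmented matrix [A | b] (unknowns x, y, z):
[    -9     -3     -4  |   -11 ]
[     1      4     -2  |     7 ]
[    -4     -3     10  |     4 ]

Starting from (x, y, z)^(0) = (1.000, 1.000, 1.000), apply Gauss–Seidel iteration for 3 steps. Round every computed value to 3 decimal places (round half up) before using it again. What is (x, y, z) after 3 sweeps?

Iteration 1:
  x = (-11 - (-3)·1.000 - (-4)·1.000) / (-9) = 0.444
  y = (7 - (1)·0.444 - (-2)·1.000) / (4) = 2.139
  z = (4 - (-4)·0.444 - (-3)·2.139) / (10) = 1.219
Iteration 2:
  x = (-11 - (-3)·2.139 - (-4)·1.219) / (-9) = -0.033
  y = (7 - (1)·-0.033 - (-2)·1.219) / (4) = 2.368
  z = (4 - (-4)·-0.033 - (-3)·2.368) / (10) = 1.097
Iteration 3:
  x = (-11 - (-3)·2.368 - (-4)·1.097) / (-9) = -0.055
  y = (7 - (1)·-0.055 - (-2)·1.097) / (4) = 2.312
  z = (4 - (-4)·-0.055 - (-3)·2.312) / (10) = 1.072

(-0.055, 2.312, 1.072)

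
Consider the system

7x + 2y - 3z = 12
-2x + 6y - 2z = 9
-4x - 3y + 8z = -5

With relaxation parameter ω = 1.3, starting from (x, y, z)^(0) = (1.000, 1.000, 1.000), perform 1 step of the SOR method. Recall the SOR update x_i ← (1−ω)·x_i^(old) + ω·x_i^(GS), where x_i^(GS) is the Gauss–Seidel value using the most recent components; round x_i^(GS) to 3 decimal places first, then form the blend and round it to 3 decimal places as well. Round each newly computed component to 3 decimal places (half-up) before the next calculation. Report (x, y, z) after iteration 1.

(2.114, 2.999, 1.724)

Iteration 1:
  x: GS value = (12 - (2)·1.000 - (-3)·1.000) / (7) = 1.857;  x ← (1−ω)·1.000 + ω·1.857 = 2.114
  y: GS value = (9 - (-2)·2.114 - (-2)·1.000) / (6) = 2.538;  y ← (1−ω)·1.000 + ω·2.538 = 2.999
  z: GS value = (-5 - (-4)·2.114 - (-3)·2.999) / (8) = 1.557;  z ← (1−ω)·1.000 + ω·1.557 = 1.724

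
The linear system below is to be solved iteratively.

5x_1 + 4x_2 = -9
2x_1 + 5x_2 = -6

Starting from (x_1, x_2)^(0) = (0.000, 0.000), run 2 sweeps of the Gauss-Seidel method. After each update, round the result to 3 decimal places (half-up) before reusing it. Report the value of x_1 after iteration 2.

Iteration 1:
  x_1 = (-9 - (4)·0.000) / (5) = -1.800
  x_2 = (-6 - (2)·-1.800) / (5) = -0.480
Iteration 2:
  x_1 = (-9 - (4)·-0.480) / (5) = -1.416
  x_2 = (-6 - (2)·-1.416) / (5) = -0.634

-1.416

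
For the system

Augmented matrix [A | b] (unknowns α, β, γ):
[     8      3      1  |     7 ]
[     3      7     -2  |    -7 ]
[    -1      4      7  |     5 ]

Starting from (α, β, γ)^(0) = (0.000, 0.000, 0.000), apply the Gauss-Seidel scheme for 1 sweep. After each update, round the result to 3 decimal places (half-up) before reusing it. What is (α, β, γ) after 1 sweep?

(0.875, -1.375, 1.625)

Iteration 1:
  α = (7 - (3)·0.000 - (1)·0.000) / (8) = 0.875
  β = (-7 - (3)·0.875 - (-2)·0.000) / (7) = -1.375
  γ = (5 - (-1)·0.875 - (4)·-1.375) / (7) = 1.625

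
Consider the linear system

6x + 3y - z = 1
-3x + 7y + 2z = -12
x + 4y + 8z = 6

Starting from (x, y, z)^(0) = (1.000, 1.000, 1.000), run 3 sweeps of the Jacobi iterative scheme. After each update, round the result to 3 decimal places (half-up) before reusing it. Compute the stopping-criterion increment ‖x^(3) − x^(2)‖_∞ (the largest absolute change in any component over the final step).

0.364

Iteration 1:
  x = (1 - (3)·1.000 - (-1)·1.000) / (6) = -0.167
  y = (-12 - (-3)·1.000 - (2)·1.000) / (7) = -1.571
  z = (6 - (1)·1.000 - (4)·1.000) / (8) = 0.125
Iteration 2:
  x = (1 - (3)·-1.571 - (-1)·0.125) / (6) = 0.973
  y = (-12 - (-3)·-0.167 - (2)·0.125) / (7) = -1.822
  z = (6 - (1)·-0.167 - (4)·-1.571) / (8) = 1.556
Iteration 3:
  x = (1 - (3)·-1.822 - (-1)·1.556) / (6) = 1.337
  y = (-12 - (-3)·0.973 - (2)·1.556) / (7) = -1.742
  z = (6 - (1)·0.973 - (4)·-1.822) / (8) = 1.539
Change: (0.364, 0.080, -0.017) → max |·| = 0.364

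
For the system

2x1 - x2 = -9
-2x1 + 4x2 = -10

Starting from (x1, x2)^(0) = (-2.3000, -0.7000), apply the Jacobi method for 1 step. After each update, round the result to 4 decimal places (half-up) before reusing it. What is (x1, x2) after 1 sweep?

Iteration 1:
  x1 = (-9 - (-1)·-0.7000) / (2) = -4.8500
  x2 = (-10 - (-2)·-2.3000) / (4) = -3.6500

(-4.8500, -3.6500)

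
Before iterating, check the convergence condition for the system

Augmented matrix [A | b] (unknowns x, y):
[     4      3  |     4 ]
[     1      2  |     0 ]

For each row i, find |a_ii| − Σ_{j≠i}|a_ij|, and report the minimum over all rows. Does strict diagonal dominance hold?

1

row 1: |4| − (3) = 1
row 2: |2| − (1) = 1
minimum over rows = 1 → strictly diagonally dominant (convergence guaranteed)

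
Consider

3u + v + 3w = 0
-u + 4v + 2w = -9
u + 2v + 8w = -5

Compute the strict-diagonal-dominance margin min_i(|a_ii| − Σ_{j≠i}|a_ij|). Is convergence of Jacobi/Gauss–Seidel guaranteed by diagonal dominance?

row 1: |3| − (1+3) = -1
row 2: |4| − (1+2) = 1
row 3: |8| − (1+2) = 5
minimum over rows = -1 → not strictly diagonally dominant

-1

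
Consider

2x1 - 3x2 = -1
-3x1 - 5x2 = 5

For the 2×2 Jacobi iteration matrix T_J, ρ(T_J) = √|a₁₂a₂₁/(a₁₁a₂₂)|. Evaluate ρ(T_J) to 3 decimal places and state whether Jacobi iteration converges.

a₁₂a₂₁/(a₁₁a₂₂) = (-3)·(-3) / ((2)·(-5)) = -0.900000
ρ = √|-0.900000| = √0.900000 = 0.949
ρ < 1, so Jacobi converges

0.949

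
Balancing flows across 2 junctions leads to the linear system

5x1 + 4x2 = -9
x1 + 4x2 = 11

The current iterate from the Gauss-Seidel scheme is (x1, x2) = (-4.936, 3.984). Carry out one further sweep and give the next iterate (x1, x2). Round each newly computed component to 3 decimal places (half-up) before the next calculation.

One sweep:
  x1 = (-9 - (4)·3.984) / (5) = -4.987
  x2 = (11 - (1)·-4.987) / (4) = 3.997

(-4.987, 3.997)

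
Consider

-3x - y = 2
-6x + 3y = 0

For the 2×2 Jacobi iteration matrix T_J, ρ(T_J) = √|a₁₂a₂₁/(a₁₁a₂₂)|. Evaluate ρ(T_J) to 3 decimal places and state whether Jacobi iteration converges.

a₁₂a₂₁/(a₁₁a₂₂) = (-1)·(-6) / ((-3)·(3)) = -0.666667
ρ = √|-0.666667| = √0.666667 = 0.816
ρ < 1, so Jacobi converges

0.816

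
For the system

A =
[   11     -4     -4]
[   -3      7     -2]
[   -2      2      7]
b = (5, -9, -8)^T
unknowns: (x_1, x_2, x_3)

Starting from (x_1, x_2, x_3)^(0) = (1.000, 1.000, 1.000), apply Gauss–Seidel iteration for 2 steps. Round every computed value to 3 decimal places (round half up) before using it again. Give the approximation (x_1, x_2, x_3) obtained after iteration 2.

Iteration 1:
  x_1 = (5 - (-4)·1.000 - (-4)·1.000) / (11) = 1.182
  x_2 = (-9 - (-3)·1.182 - (-2)·1.000) / (7) = -0.493
  x_3 = (-8 - (-2)·1.182 - (2)·-0.493) / (7) = -0.664
Iteration 2:
  x_1 = (5 - (-4)·-0.493 - (-4)·-0.664) / (11) = 0.034
  x_2 = (-9 - (-3)·0.034 - (-2)·-0.664) / (7) = -1.461
  x_3 = (-8 - (-2)·0.034 - (2)·-1.461) / (7) = -0.716

(0.034, -1.461, -0.716)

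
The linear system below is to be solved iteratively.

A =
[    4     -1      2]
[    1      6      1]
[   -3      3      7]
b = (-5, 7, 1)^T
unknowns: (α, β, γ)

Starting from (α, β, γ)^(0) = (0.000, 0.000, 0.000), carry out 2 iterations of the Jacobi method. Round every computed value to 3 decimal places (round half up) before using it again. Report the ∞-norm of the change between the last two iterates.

Iteration 1:
  α = (-5 - (-1)·0.000 - (2)·0.000) / (4) = -1.250
  β = (7 - (1)·0.000 - (1)·0.000) / (6) = 1.167
  γ = (1 - (-3)·0.000 - (3)·0.000) / (7) = 0.143
Iteration 2:
  α = (-5 - (-1)·1.167 - (2)·0.143) / (4) = -1.030
  β = (7 - (1)·-1.250 - (1)·0.143) / (6) = 1.351
  γ = (1 - (-3)·-1.250 - (3)·1.167) / (7) = -0.893
Change: (0.220, 0.184, -1.036) → max |·| = 1.036

1.036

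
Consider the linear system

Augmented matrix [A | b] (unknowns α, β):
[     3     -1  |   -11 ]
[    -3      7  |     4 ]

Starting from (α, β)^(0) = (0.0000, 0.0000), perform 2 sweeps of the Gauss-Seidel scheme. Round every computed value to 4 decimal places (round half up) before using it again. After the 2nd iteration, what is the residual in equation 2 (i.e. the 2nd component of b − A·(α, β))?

Iteration 1:
  α = (-11 - (-1)·0.0000) / (3) = -3.6667
  β = (4 - (-3)·-3.6667) / (7) = -1.0000
Iteration 2:
  α = (-11 - (-1)·-1.0000) / (3) = -4.0000
  β = (4 - (-3)·-4.0000) / (7) = -1.1429
Residual b − A·x = (-0.1429, 0.0003)

0.0003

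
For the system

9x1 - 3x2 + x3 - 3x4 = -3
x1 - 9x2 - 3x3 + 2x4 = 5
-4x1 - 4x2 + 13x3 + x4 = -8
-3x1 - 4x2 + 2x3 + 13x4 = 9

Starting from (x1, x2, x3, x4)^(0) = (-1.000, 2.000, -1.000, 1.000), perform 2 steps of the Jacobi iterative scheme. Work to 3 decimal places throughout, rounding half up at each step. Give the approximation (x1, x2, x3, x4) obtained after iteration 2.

(0.083, -0.067, -0.505, 0.897)

Iteration 1:
  x1 = (-3 - (-3)·2.000 - (1)·-1.000 - (-3)·1.000) / (9) = 0.778
  x2 = (5 - (1)·-1.000 - (-3)·-1.000 - (2)·1.000) / (-9) = -0.111
  x3 = (-8 - (-4)·-1.000 - (-4)·2.000 - (1)·1.000) / (13) = -0.385
  x4 = (9 - (-3)·-1.000 - (-4)·2.000 - (2)·-1.000) / (13) = 1.231
Iteration 2:
  x1 = (-3 - (-3)·-0.111 - (1)·-0.385 - (-3)·1.231) / (9) = 0.083
  x2 = (5 - (1)·0.778 - (-3)·-0.385 - (2)·1.231) / (-9) = -0.067
  x3 = (-8 - (-4)·0.778 - (-4)·-0.111 - (1)·1.231) / (13) = -0.505
  x4 = (9 - (-3)·0.778 - (-4)·-0.111 - (2)·-0.385) / (13) = 0.897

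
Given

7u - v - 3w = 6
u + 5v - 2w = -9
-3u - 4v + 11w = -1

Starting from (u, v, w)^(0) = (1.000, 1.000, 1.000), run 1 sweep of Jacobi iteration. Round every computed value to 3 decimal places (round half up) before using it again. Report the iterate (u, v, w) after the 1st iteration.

Iteration 1:
  u = (6 - (-1)·1.000 - (-3)·1.000) / (7) = 1.429
  v = (-9 - (1)·1.000 - (-2)·1.000) / (5) = -1.600
  w = (-1 - (-3)·1.000 - (-4)·1.000) / (11) = 0.545

(1.429, -1.600, 0.545)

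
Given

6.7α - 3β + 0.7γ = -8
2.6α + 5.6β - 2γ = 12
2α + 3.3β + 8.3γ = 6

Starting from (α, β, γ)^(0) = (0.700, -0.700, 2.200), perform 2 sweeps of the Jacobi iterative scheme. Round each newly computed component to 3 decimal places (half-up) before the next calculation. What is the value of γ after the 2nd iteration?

0.106

Iteration 1:
  α = (-8 - (-3)·-0.700 - (0.7)·2.200) / (6.7) = -1.737
  β = (12 - (2.6)·0.700 - (-2)·2.200) / (5.6) = 2.604
  γ = (6 - (2)·0.700 - (3.3)·-0.700) / (8.3) = 0.833
Iteration 2:
  α = (-8 - (-3)·2.604 - (0.7)·0.833) / (6.7) = -0.115
  β = (12 - (2.6)·-1.737 - (-2)·0.833) / (5.6) = 3.247
  γ = (6 - (2)·-1.737 - (3.3)·2.604) / (8.3) = 0.106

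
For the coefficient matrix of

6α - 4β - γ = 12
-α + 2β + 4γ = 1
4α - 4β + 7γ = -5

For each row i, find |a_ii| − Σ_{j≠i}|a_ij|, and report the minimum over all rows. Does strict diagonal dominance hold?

row 1: |6| − (4+1) = 1
row 2: |2| − (1+4) = -3
row 3: |7| − (4+4) = -1
minimum over rows = -3 → not strictly diagonally dominant

-3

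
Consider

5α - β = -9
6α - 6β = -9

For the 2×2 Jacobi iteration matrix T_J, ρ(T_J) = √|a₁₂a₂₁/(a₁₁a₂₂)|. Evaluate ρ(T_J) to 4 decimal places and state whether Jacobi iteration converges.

a₁₂a₂₁/(a₁₁a₂₂) = (-1)·(6) / ((5)·(-6)) = 0.200000
ρ = √|0.200000| = √0.200000 = 0.4472
ρ < 1, so Jacobi converges

0.4472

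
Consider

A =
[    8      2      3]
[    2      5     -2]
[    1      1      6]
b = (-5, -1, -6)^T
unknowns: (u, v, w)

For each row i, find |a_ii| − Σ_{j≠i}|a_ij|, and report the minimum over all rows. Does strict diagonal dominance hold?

row 1: |8| − (2+3) = 3
row 2: |5| − (2+2) = 1
row 3: |6| − (1+1) = 4
minimum over rows = 1 → strictly diagonally dominant (convergence guaranteed)

1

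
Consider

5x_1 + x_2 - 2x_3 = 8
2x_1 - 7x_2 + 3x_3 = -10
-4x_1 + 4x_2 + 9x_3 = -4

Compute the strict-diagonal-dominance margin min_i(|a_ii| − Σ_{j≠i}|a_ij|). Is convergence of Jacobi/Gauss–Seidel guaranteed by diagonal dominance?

1

row 1: |5| − (1+2) = 2
row 2: |-7| − (2+3) = 2
row 3: |9| − (4+4) = 1
minimum over rows = 1 → strictly diagonally dominant (convergence guaranteed)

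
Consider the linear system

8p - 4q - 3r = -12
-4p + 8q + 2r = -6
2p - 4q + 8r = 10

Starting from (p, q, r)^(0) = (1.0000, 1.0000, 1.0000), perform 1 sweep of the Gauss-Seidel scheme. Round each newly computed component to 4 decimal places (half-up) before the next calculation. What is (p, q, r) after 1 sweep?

Iteration 1:
  p = (-12 - (-4)·1.0000 - (-3)·1.0000) / (8) = -0.6250
  q = (-6 - (-4)·-0.6250 - (2)·1.0000) / (8) = -1.3125
  r = (10 - (2)·-0.6250 - (-4)·-1.3125) / (8) = 0.7500

(-0.6250, -1.3125, 0.7500)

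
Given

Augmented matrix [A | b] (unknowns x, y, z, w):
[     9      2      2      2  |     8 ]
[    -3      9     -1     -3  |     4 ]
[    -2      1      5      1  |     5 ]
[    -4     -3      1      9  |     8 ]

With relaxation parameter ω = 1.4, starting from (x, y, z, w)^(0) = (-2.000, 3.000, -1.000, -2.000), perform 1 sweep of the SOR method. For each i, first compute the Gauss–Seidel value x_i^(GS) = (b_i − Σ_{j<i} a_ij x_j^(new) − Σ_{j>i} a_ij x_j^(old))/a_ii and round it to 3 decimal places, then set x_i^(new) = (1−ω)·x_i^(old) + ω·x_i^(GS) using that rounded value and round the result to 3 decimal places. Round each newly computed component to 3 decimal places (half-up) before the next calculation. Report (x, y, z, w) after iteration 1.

(2.045, -0.713, 3.705, 2.407)

Iteration 1:
  x: GS value = (8 - (2)·3.000 - (2)·-1.000 - (2)·-2.000) / (9) = 0.889;  x ← (1−ω)·-2.000 + ω·0.889 = 2.045
  y: GS value = (4 - (-3)·2.045 - (-1)·-1.000 - (-3)·-2.000) / (9) = 0.348;  y ← (1−ω)·3.000 + ω·0.348 = -0.713
  z: GS value = (5 - (-2)·2.045 - (1)·-0.713 - (1)·-2.000) / (5) = 2.361;  z ← (1−ω)·-1.000 + ω·2.361 = 3.705
  w: GS value = (8 - (-4)·2.045 - (-3)·-0.713 - (1)·3.705) / (9) = 1.148;  w ← (1−ω)·-2.000 + ω·1.148 = 2.407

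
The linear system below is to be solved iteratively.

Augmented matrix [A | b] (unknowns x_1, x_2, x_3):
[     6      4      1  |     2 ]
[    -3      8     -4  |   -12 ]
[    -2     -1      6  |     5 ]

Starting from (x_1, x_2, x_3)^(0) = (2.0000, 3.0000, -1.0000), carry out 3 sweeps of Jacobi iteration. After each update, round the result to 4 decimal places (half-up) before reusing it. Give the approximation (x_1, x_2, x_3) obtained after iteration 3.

Iteration 1:
  x_1 = (2 - (4)·3.0000 - (1)·-1.0000) / (6) = -1.5000
  x_2 = (-12 - (-3)·2.0000 - (-4)·-1.0000) / (8) = -1.2500
  x_3 = (5 - (-2)·2.0000 - (-1)·3.0000) / (6) = 2.0000
Iteration 2:
  x_1 = (2 - (4)·-1.2500 - (1)·2.0000) / (6) = 0.8333
  x_2 = (-12 - (-3)·-1.5000 - (-4)·2.0000) / (8) = -1.0625
  x_3 = (5 - (-2)·-1.5000 - (-1)·-1.2500) / (6) = 0.1250
Iteration 3:
  x_1 = (2 - (4)·-1.0625 - (1)·0.1250) / (6) = 1.0208
  x_2 = (-12 - (-3)·0.8333 - (-4)·0.1250) / (8) = -1.1250
  x_3 = (5 - (-2)·0.8333 - (-1)·-1.0625) / (6) = 0.9340

(1.0208, -1.1250, 0.9340)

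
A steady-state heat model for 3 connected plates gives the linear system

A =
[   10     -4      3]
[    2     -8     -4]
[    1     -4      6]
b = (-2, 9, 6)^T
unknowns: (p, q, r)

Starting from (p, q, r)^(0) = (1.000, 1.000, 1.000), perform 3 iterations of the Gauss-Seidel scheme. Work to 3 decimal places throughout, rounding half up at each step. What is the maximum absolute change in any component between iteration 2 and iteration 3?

0.172

Iteration 1:
  p = (-2 - (-4)·1.000 - (3)·1.000) / (10) = -0.100
  q = (9 - (2)·-0.100 - (-4)·1.000) / (-8) = -1.650
  r = (6 - (1)·-0.100 - (-4)·-1.650) / (6) = -0.083
Iteration 2:
  p = (-2 - (-4)·-1.650 - (3)·-0.083) / (10) = -0.835
  q = (9 - (2)·-0.835 - (-4)·-0.083) / (-8) = -1.292
  r = (6 - (1)·-0.835 - (-4)·-1.292) / (6) = 0.278
Iteration 3:
  p = (-2 - (-4)·-1.292 - (3)·0.278) / (10) = -0.800
  q = (9 - (2)·-0.800 - (-4)·0.278) / (-8) = -1.464
  r = (6 - (1)·-0.800 - (-4)·-1.464) / (6) = 0.157
Change: (0.035, -0.172, -0.121) → max |·| = 0.172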